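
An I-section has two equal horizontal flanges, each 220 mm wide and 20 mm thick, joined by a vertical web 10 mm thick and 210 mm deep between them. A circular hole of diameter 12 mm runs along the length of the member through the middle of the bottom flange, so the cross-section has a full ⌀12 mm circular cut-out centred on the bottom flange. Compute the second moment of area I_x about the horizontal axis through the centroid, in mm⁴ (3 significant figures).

Treat the section as a set of non-overlapping primitives; coordinates are from the bounding-box lower-left.
Bottom flange: 220 × 20, A = 4 400 mm², y = 10 mm, Ī = 146 667 mm⁴.
Web: 10 × 210, A = 2 100 mm², y = 125 mm, Ī = 7 717 500 mm⁴.
Top flange: 220 × 20, A = 4 400 mm², y = 240 mm, Ī = 146 667 mm⁴.
Hole (subtracted): ⌀12, A = 113.1 mm², y = 10 mm, Ī = 1017.9 mm⁴.
Centroid: ȳ = ΣA·y / ΣA = 126.21 mm.
Transfer each piece to the horizontal axis through the centroid using Ī + A·d² with d = y − 126.21:
  bottom flange: d = -116.21 mm → contributes +59 563 272 mm⁴
  web: d = -1.2057 mm → contributes +7 720 553 mm⁴
  top flange: d = 113.79 mm → contributes +57 122 855 mm⁴
  hole: d = -116.21 mm → contributes −1 528 259 mm⁴
Total I = 122 878 421 mm⁴.

I_x ≈ 1.23 × 10⁸ mm⁴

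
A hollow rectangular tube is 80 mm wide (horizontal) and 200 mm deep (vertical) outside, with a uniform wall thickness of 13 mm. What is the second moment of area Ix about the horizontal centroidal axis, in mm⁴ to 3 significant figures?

Break the section into simple shapes (no overlaps), measuring from the bottom-left corner of the bounding box.
Outer rectangle: 80 × 200, A = 16 000 mm², y = 100 mm, Ī = 53 333 333 mm⁴.
Inner void (subtracted): 54 × 174, A = 9 396 mm², y = 100 mm, Ī = 23 706 108 mm⁴.
By symmetry the centroid is at mid-height, ȳ = 100 mm.
All pieces are centred on the horizontal centroidal axis, so I = ΣĪ (holes subtracted) = 29 627 225 mm⁴.

Ix ≈ 2.96 × 10⁷ mm⁴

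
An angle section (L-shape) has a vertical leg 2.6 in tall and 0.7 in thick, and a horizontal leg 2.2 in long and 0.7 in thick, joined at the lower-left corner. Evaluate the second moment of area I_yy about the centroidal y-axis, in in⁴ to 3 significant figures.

Break the section into simple shapes (no overlaps), measuring from the bottom-left corner of the bounding box.
Vertical leg: 0.7 × 2.6, A = 1.82 in², x = 0.35 in, Ī = 0.074317 in⁴.
Horizontal leg (remainder): 1.5 × 0.7, A = 1.05 in², x = 1.45 in, Ī = 0.19688 in⁴.
Centroid: x̄ = ΣA·x / ΣA = 0.75244 in.
Transfer each piece to the centroidal y-axis using Ī + A·d² with d = x − 0.75244:
  vertical leg: d = -0.40244 in → contributes +0.36908 in⁴
  horizontal leg (remainder): d = 0.69756 in → contributes +0.7078 in⁴
Total I = 1.0769 in⁴.

I_yy ≈ 1.08 in⁴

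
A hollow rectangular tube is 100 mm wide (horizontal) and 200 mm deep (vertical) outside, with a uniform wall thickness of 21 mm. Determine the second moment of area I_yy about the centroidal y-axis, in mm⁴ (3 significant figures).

I_yy ≈ 1.41 × 10⁷ mm⁴

Break the section into simple shapes (no overlaps), measuring from the bottom-left corner of the bounding box.
Outer rectangle: 100 × 200, A = 20 000 mm², x = 50 mm, Ī = 16 666 667 mm⁴.
Inner void (subtracted): 58 × 158, A = 9 164 mm², x = 50 mm, Ī = 2 568 975 mm⁴.
By symmetry the centroid is at mid-width, x̄ = 50 mm.
All pieces are centred on the centroidal y-axis, so I = ΣĪ (holes subtracted) = 14 097 692 mm⁴.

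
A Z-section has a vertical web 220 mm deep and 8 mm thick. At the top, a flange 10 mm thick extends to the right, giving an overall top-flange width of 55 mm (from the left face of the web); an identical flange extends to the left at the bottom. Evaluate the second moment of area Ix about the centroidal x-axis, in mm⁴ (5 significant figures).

Ix ≈ 1.7470 × 10⁷ mm⁴

Treat the section as a set of non-overlapping primitives; coordinates are from the bounding-box lower-left.
Web: 8 × 220, A = 1 760 mm², y = 110 mm, Ī = 7 098 667 mm⁴.
Top flange (beyond web): 47 × 10, A = 470 mm², y = 215 mm, Ī = 3916.667 mm⁴.
Bottom flange (beyond web): 47 × 10, A = 470 mm², y = 5 mm, Ī = 3916.667 mm⁴.
Centroid: ȳ = ΣA·y / ΣA = 110 mm.
Transfer each piece to the centroidal x-axis using Ī + A·d² with d = y − 110:
  web: d = 0 mm → contributes +7 098 667 mm⁴
  top flange (beyond web): d = 105 mm → contributes +5 185 667 mm⁴
  bottom flange (beyond web): d = -105 mm → contributes +5 185 667 mm⁴
Total I = 17 470 000 mm⁴.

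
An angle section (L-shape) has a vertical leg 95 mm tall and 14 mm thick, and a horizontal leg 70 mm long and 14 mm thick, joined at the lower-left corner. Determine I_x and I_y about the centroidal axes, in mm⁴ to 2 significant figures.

Split into non-overlapping primitives; take the origin at the lower-left of the bounding box.
Vertical leg: 14 × 95, A = 1 330 mm², y = 47.5 mm, Ī = 1 000 271 mm⁴.
Horizontal leg (remainder): 56 × 14, A = 784 mm², y = 7 mm, Ī = 12 805 mm⁴.
Centroid: ȳ = ΣA·y / ΣA = 32.48 mm.
Transfer each piece to the centroidal x-axis using Ī + A·d² with d = y − 32.48:
  vertical leg: d = 15.02 mm → contributes +1 300 314 mm⁴
  horizontal leg (remainder): d = -25.48 mm → contributes +521 807 mm⁴
Total I = 1 822 121 mm⁴.
For the y-axis: x̄ = 19.98 mm.
Repeating about the centroidal y-axis gives I_y = 830 834 mm⁴.

I_x ≈ 1.8 × 10⁶ mm⁴, I_y ≈ 8.3 × 10⁵ mm⁴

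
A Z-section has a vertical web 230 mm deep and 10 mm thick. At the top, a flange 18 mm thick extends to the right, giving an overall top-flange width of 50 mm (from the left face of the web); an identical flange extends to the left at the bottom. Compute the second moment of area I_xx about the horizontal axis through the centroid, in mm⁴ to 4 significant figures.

I_xx ≈ 2.636 × 10⁷ mm⁴

Treat the section as a set of non-overlapping primitives; coordinates are from the bounding-box lower-left.
Web: 10 × 230, A = 2 300 mm², y = 115 mm, Ī = 10 139 167 mm⁴.
Top flange (beyond web): 40 × 18, A = 720 mm², y = 221 mm, Ī = 19 440 mm⁴.
Bottom flange (beyond web): 40 × 18, A = 720 mm², y = 9 mm, Ī = 19 440 mm⁴.
Centroid: ȳ = ΣA·y / ΣA = 115 mm.
Transfer each piece to the horizontal axis through the centroid using Ī + A·d² with d = y − 115:
  web: d = 0 mm → contributes +10 139 167 mm⁴
  top flange (beyond web): d = 106 mm → contributes +8 109 360 mm⁴
  bottom flange (beyond web): d = -106 mm → contributes +8 109 360 mm⁴
Total I = 26 357 887 mm⁴.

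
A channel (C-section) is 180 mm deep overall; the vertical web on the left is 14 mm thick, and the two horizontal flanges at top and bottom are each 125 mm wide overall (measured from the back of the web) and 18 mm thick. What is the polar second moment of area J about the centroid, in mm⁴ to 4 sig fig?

J ≈ 4.331 × 10⁷ mm⁴

Treat the section as a set of non-overlapping primitives; coordinates are from the bounding-box lower-left.
Web: 14 × 180, A = 2 520 mm², y = 90 mm, Ī = 6 804 000 mm⁴.
Top flange (beyond web): 111 × 18, A = 1 998 mm², y = 171 mm, Ī = 53 946 mm⁴.
Bottom flange (beyond web): 111 × 18, A = 1 998 mm², y = 9 mm, Ī = 53 946 mm⁴.
By symmetry the centroid is at mid-height, ȳ = 90 mm.
Transfer each piece to the centroidal x-axis using Ī + A·d² with d = y − 90:
  web: d = 0 mm → contributes +6 804 000 mm⁴
  top flange (beyond web): d = 81 mm → contributes +13 162 824 mm⁴
  bottom flange (beyond web): d = -81 mm → contributes +13 162 824 mm⁴
Total I = 33 129 648 mm⁴.
For the y-axis: x̄ = 45.3287 mm.
Repeating about the centroidal y-axis gives I_y = 10 180 828 mm⁴.
Polar second moment: J = I_x + I_y = 43 310 476 mm⁴.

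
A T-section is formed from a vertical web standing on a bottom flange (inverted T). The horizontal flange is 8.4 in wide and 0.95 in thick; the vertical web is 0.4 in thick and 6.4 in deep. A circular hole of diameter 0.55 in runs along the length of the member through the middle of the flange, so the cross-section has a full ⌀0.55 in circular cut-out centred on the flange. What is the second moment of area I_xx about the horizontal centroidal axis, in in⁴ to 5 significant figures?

Decompose the section into non-overlapping parts with the origin at the bottom-left of its bounding rectangle.
Flange: 8.4 × 0.95, A = 7.98 in², y = 0.475 in, Ī = 0.6001625 in⁴.
Web: 0.4 × 6.4, A = 2.56 in², y = 4.15 in, Ī = 8.738133 in⁴.
Hole (subtracted): ⌀0.55, A = 0.2375829 in², y = 0.475 in, Ī = 0.004491803 in⁴.
Centroid: ȳ = ΣA·y / ΣA = 1.388184 in.
Transfer each piece to the horizontal centroidal axis using Ī + A·d² with d = y − 1.388184:
  flange: d = -0.9131838 in → contributes +7.254721 in⁴
  web: d = 2.761816 in → contributes +28.26486 in⁴
  hole: d = -0.9131838 in → contributes −0.2026133 in⁴
Total I = 35.31697 in⁴.

I_xx ≈ 35.317 in⁴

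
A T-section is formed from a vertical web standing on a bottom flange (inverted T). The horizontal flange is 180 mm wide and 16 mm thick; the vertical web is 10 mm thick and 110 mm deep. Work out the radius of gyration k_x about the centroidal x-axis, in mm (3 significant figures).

k_x ≈ 33.0 mm

Split into non-overlapping primitives; take the origin at the lower-left of the bounding box.
Flange: 180 × 16, A = 2 880 mm², y = 8 mm, Ī = 61 440 mm⁴.
Web: 10 × 110, A = 1 100 mm², y = 71 mm, Ī = 1 109 167 mm⁴.
Centroid: ȳ = ΣA·y / ΣA = 25.412 mm.
Transfer each piece to the centroidal x-axis using Ī + A·d² with d = y − 25.412:
  flange: d = -17.412 mm → contributes +934 598 mm⁴
  web: d = 45.588 mm → contributes +3 395 253 mm⁴
Total I = 4 329 851 mm⁴.
Radius of gyration: k = √(I/A) = √(4 329 851 / 3 980) = 32.983 mm.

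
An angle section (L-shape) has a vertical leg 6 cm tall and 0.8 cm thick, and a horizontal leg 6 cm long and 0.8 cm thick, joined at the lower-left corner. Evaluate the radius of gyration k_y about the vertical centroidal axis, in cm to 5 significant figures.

k_y ≈ 1.8202 cm

Treat the section as a set of non-overlapping primitives; coordinates are from the bounding-box lower-left.
Vertical leg: 0.8 × 6, A = 4.8 cm², x = 0.4 cm, Ī = 0.256 cm⁴.
Horizontal leg (remainder): 5.2 × 0.8, A = 4.16 cm², x = 3.4 cm, Ī = 9.373867 cm⁴.
Centroid: x̄ = ΣA·x / ΣA = 1.792857 cm.
Transfer each piece to the vertical centroidal axis using Ī + A·d² with d = x − 1.792857:
  vertical leg: d = -1.392857 cm → contributes +9.568245 cm⁴
  horizontal leg (remainder): d = 1.607143 cm → contributes +20.11876 cm⁴
Total I = 29.68701 cm⁴.
Radius of gyration: k = √(I/A) = √(29.68701 / 8.96) = 1.820242 cm.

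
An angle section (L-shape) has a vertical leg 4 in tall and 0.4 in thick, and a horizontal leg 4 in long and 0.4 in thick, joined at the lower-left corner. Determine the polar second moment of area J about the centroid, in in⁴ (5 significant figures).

Treat the section as a set of non-overlapping primitives; coordinates are from the bounding-box lower-left.
Vertical leg: 0.4 × 4, A = 1.6 in², y = 2 in, Ī = 2.133333 in⁴.
Horizontal leg (remainder): 3.6 × 0.4, A = 1.44 in², y = 0.2 in, Ī = 0.0192 in⁴.
Centroid: ȳ = ΣA·y / ΣA = 1.147368 in.
Transfer each piece to the centroidal x-axis using Ī + A·d² with d = y − 1.147368:
  vertical leg: d = 0.8526316 in → contributes +3.296502 in⁴
  horizontal leg (remainder): d = -0.9473684 in → contributes +1.31161 in⁴
Total I = 4.608112 in⁴.
For the y-axis: x̄ = 1.147368 in.
Repeating about the centroidal y-axis gives I_y = 4.608112 in⁴.
Polar second moment: J = I_x + I_y = 9.216225 in⁴.

J ≈ 9.2162 in⁴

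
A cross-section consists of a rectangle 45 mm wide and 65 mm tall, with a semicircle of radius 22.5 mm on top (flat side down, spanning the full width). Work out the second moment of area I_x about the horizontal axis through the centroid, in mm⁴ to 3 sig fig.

I_x ≈ 2.16 × 10⁶ mm⁴

Split into non-overlapping primitives; take the origin at the lower-left of the bounding box.
Rectangular body: 45 × 65, A = 2 925 mm², y = 32.5 mm, Ī = 1 029 844 mm⁴.
Semicircular cap: semicircle r = 22.5, A = 795.22 mm², y = 74.549 mm, Ī = 28 130 mm⁴.
Centroid: ȳ = ΣA·y / ΣA = 41.488 mm.
Transfer each piece to the horizontal axis through the centroid using Ī + A·d² with d = y − 41.488:
  rectangular body: d = -8.9883 mm → contributes +1 266 151 mm⁴
  semicircular cap: d = 33.061 mm → contributes +897 326 mm⁴
Total I = 2 163 477 mm⁴.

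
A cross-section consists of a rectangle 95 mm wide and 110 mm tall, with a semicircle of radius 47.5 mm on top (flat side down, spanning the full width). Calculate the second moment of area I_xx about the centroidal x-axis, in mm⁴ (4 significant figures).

Split into non-overlapping primitives; take the origin at the lower-left of the bounding box.
Rectangular body: 95 × 110, A = 10 450 mm², y = 55 mm, Ī = 10 537 083 mm⁴.
Semicircular cap: semicircle r = 47.5, A = 3544.11 mm², y = 130.16 mm, Ī = 558 736 mm⁴.
Centroid: ȳ = ΣA·y / ΣA = 74.0347 mm.
Transfer each piece to the centroidal x-axis using Ī + A·d² with d = y − 74.0347:
  rectangular body: d = -19.0347 mm → contributes +14 323 332 mm⁴
  semicircular cap: d = 56.1249 mm → contributes +11 722 699 mm⁴
Total I = 26 046 031 mm⁴.

I_xx ≈ 2.605 × 10⁷ mm⁴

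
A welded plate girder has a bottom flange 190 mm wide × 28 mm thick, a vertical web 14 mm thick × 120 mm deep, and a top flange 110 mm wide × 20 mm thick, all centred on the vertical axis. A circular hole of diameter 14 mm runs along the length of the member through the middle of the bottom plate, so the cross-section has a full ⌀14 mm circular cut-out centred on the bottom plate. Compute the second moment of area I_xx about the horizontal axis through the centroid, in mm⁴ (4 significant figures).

I_xx ≈ 3.574 × 10⁷ mm⁴

Treat the section as a set of non-overlapping primitives; coordinates are from the bounding-box lower-left.
Bottom plate: 190 × 28, A = 5 320 mm², y = 14 mm, Ī = 347 573 mm⁴.
Web plate: 14 × 120, A = 1 680 mm², y = 88 mm, Ī = 2 016 000 mm⁴.
Top plate: 110 × 20, A = 2 200 mm², y = 158 mm, Ī = 73333.3 mm⁴.
Hole (subtracted): ⌀14, A = 153.938 mm², y = 14 mm, Ī = 1885.74 mm⁴.
Centroid: ȳ = ΣA·y / ΣA = 62.7638 mm.
Transfer each piece to the horizontal axis through the centroid using Ī + A·d² with d = y − 62.7638:
  bottom plate: d = -48.7638 mm → contributes +12 998 024 mm⁴
  web plate: d = 25.2362 mm → contributes +3 085 938 mm⁴
  top plate: d = 95.2362 mm → contributes +20 027 204 mm⁴
  hole: d = -48.7638 mm → contributes −367 936 mm⁴
Total I = 35 743 231 mm⁴.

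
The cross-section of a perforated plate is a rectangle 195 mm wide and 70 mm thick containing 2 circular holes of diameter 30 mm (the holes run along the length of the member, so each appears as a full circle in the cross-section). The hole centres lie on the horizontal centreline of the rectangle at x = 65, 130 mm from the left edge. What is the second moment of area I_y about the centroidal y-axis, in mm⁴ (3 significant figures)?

Split into non-overlapping primitives; take the origin at the lower-left of the bounding box.
Plate: 195 × 70, A = 13 650 mm², x = 97.5 mm, Ī = 43 253 438 mm⁴.
Hole 1 (subtracted): ⌀30, A = 706.86 mm², x = 65 mm, Ī = 39 761 mm⁴.
Hole 2 (subtracted): ⌀30, A = 706.86 mm², x = 130 mm, Ī = 39 761 mm⁴.
By symmetry the centroid is at mid-width, x̄ = 97.5 mm.
Transfer each piece to the centroidal y-axis using Ī + A·d² with d = x − 97.5:
  plate: d = 0 mm → contributes +43 253 438 mm⁴
  hole 1: d = -32.5 mm → contributes −786 380 mm⁴
  hole 2: d = 32.5 mm → contributes −786 380 mm⁴
Total I = 41 680 678 mm⁴.

I_y ≈ 4.17 × 10⁷ mm⁴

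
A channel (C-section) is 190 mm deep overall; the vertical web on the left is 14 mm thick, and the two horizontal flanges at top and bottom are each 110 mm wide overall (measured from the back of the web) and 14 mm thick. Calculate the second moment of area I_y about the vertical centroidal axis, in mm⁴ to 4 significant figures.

Break the section into simple shapes (no overlaps), measuring from the bottom-left corner of the bounding box.
Web: 14 × 190, A = 2 660 mm², x = 7 mm, Ī = 43446.7 mm⁴.
Top flange (beyond web): 96 × 14, A = 1 344 mm², x = 62 mm, Ī = 1 032 192 mm⁴.
Bottom flange (beyond web): 96 × 14, A = 1 344 mm², x = 62 mm, Ī = 1 032 192 mm⁴.
Centroid: x̄ = ΣA·x / ΣA = 34.644 mm.
Transfer each piece to the vertical centroidal axis using Ī + A·d² with d = x − 34.644:
  web: d = -27.644 mm → contributes +2 076 191 mm⁴
  top flange (beyond web): d = 27.356 mm → contributes +2 037 977 mm⁴
  bottom flange (beyond web): d = 27.356 mm → contributes +2 037 977 mm⁴
Total I = 6 152 145 mm⁴.

I_y ≈ 6.152 × 10⁶ mm⁴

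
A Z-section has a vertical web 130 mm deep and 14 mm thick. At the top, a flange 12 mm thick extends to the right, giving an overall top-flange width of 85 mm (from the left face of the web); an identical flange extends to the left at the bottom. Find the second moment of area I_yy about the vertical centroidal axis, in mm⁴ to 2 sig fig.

I_yy ≈ 3.8 × 10⁶ mm⁴

Decompose the section into non-overlapping parts with the origin at the bottom-left of its bounding rectangle.
Web: 14 × 130, A = 1 820 mm², x = 78 mm, Ī = 29 727 mm⁴.
Top flange (beyond web): 71 × 12, A = 852 mm², x = 120.5 mm, Ī = 357 911 mm⁴.
Bottom flange (beyond web): 71 × 12, A = 852 mm², x = 35.5 mm, Ī = 357 911 mm⁴.
Centroid: x̄ = ΣA·x / ΣA = 78 mm.
Transfer each piece to the vertical centroidal axis using Ī + A·d² with d = x − 78:
  web: d = 0 mm → contributes +29 727 mm⁴
  top flange (beyond web): d = 42.5 mm → contributes +1 896 836 mm⁴
  bottom flange (beyond web): d = -42.5 mm → contributes +1 896 836 mm⁴
Total I = 3 823 399 mm⁴.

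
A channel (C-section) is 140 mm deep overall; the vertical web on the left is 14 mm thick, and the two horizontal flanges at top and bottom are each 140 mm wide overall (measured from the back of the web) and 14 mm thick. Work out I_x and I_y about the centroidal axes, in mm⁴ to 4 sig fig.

I_x ≈ 1.726 × 10⁷ mm⁴, I_y ≈ 1.087 × 10⁷ mm⁴

Split into non-overlapping primitives; take the origin at the lower-left of the bounding box.
Web: 14 × 140, A = 1 960 mm², y = 70 mm, Ī = 3 201 333 mm⁴.
Top flange (beyond web): 126 × 14, A = 1 764 mm², y = 133 mm, Ī = 28 812 mm⁴.
Bottom flange (beyond web): 126 × 14, A = 1 764 mm², y = 7 mm, Ī = 28 812 mm⁴.
By symmetry the centroid is at mid-height, ȳ = 70 mm.
Transfer each piece to the centroidal x-axis using Ī + A·d² with d = y − 70:
  web: d = 0 mm → contributes +3 201 333 mm⁴
  top flange (beyond web): d = 63 mm → contributes +7 030 128 mm⁴
  bottom flange (beyond web): d = -63 mm → contributes +7 030 128 mm⁴
Total I = 17 261 589 mm⁴.
For the y-axis: x̄ = 52 mm.
Repeating about the centroidal y-axis gives I_y = 10 873 557 mm⁴.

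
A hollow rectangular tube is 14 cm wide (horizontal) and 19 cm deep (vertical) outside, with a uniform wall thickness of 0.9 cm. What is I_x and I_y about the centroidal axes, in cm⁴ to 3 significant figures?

Decompose the section into non-overlapping parts with the origin at the bottom-left of its bounding rectangle.
Outer rectangle: 14 × 19, A = 266 cm², y = 9.5 cm, Ī = 8002.2 cm⁴.
Inner void (subtracted): 12.2 × 17.2, A = 209.84 cm², y = 9.5 cm, Ī = 5173.3 cm⁴.
By symmetry the centroid is at mid-height, ȳ = 9.5 cm.
All pieces are centred on the centroidal x-axis, so I = ΣĪ (holes subtracted) = 2828.9 cm⁴.
Repeating about the centroidal y-axis gives I_y = 1 742 cm⁴.

I_x ≈ 2830 cm⁴, I_y ≈ 1740 cm⁴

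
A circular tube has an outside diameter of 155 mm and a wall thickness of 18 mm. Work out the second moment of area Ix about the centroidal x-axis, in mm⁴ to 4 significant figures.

Treat the section as a set of non-overlapping primitives; coordinates are from the bounding-box lower-left.
Outer circle: ⌀155, A = 18869.2 mm², y = 77.5 mm, Ī = 28 333 269 mm⁴.
Bore (subtracted): ⌀119, A = 11 122 mm², y = 77.5 mm, Ī = 9 843 686 mm⁴.
By symmetry the centroid is at mid-height, ȳ = 77.5 mm.
All pieces are centred on the centroidal x-axis, so I = ΣĪ (holes subtracted) = 18 489 584 mm⁴.

Ix ≈ 1.849 × 10⁷ mm⁴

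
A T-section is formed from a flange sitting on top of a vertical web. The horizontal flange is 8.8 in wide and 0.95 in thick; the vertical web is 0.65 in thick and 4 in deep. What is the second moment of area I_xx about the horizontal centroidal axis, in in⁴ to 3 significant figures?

I_xx ≈ 16.2 in⁴

Split into non-overlapping primitives; take the origin at the lower-left of the bounding box.
Flange: 8.8 × 0.95, A = 8.36 in², y = 4.475 in, Ī = 0.62874 in⁴.
Web: 0.65 × 4, A = 2.6 in², y = 2 in, Ī = 3.4667 in⁴.
Centroid: ȳ = ΣA·y / ΣA = 3.8879 in.
Transfer each piece to the horizontal centroidal axis using Ī + A·d² with d = y − 3.8879:
  flange: d = 0.58714 in → contributes +3.5107 in⁴
  web: d = -1.8879 in → contributes +12.733 in⁴
Total I = 16.244 in⁴.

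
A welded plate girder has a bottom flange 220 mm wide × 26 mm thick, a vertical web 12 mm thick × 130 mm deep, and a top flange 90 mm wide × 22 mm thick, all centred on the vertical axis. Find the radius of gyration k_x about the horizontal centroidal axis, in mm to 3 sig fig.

Break the section into simple shapes (no overlaps), measuring from the bottom-left corner of the bounding box.
Bottom plate: 220 × 26, A = 5 720 mm², y = 13 mm, Ī = 322 227 mm⁴.
Web plate: 12 × 130, A = 1 560 mm², y = 91 mm, Ī = 2 197 000 mm⁴.
Top plate: 90 × 22, A = 1 980 mm², y = 167 mm, Ī = 79 860 mm⁴.
Centroid: ȳ = ΣA·y / ΣA = 59.069 mm.
Transfer each piece to the horizontal centroidal axis using Ī + A·d² with d = y − 59.069:
  bottom plate: d = -46.069 mm → contributes +12 462 145 mm⁴
  web plate: d = 31.931 mm → contributes +3 787 547 mm⁴
  top plate: d = 107.93 mm → contributes +23 145 031 mm⁴
Total I = 39 394 722 mm⁴.
Radius of gyration: k = √(I/A) = √(39 394 722 / 9 260) = 65.225 mm.

k_x ≈ 65.2 mm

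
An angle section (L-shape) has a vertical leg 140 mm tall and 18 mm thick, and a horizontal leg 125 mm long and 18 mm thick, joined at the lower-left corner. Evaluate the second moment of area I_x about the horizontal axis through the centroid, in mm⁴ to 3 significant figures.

Decompose the section into non-overlapping parts with the origin at the bottom-left of its bounding rectangle.
Vertical leg: 18 × 140, A = 2 520 mm², y = 70 mm, Ī = 4 116 000 mm⁴.
Horizontal leg (remainder): 107 × 18, A = 1 926 mm², y = 9 mm, Ī = 52 002 mm⁴.
Centroid: ȳ = ΣA·y / ΣA = 43.575 mm.
Transfer each piece to the horizontal axis through the centroid using Ī + A·d² with d = y − 43.575:
  vertical leg: d = 26.425 mm → contributes +5 875 681 mm⁴
  horizontal leg (remainder): d = -34.575 mm → contributes +2 354 388 mm⁴
Total I = 8 230 069 mm⁴.

I_x ≈ 8.23 × 10⁶ mm⁴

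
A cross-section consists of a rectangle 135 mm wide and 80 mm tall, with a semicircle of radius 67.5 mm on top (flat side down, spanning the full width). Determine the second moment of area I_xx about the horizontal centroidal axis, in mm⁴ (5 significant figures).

I_xx ≈ 2.8323 × 10⁷ mm⁴

Treat the section as a set of non-overlapping primitives; coordinates are from the bounding-box lower-left.
Rectangular body: 135 × 80, A = 10 800 mm², y = 40 mm, Ī = 5 760 000 mm⁴.
Semicircular cap: semicircle r = 67.5, A = 7156.941 mm², y = 108.6479 mm, Ī = 2 278 490 mm⁴.
Centroid: ȳ = ΣA·y / ΣA = 67.36039 mm.
Transfer each piece to the horizontal centroidal axis using Ī + A·d² with d = y − 67.36039:
  rectangular body: d = -27.36039 mm → contributes +13 844 781 mm⁴
  semicircular cap: d = 41.2875 mm → contributes +14 478 625 mm⁴
Total I = 28 323 406 mm⁴.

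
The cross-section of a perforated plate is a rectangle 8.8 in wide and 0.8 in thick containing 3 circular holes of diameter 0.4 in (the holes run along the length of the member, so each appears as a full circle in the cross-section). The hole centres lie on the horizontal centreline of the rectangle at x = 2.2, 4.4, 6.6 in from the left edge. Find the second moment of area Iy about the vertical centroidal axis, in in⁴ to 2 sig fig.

Decompose the section into non-overlapping parts with the origin at the bottom-left of its bounding rectangle.
Plate: 8.8 × 0.8, A = 7.04 in², x = 4.4 in, Ī = 45.43 in⁴.
Hole 1 (subtracted): ⌀0.4, A = 0.1257 in², x = 2.2 in, Ī = 0.001257 in⁴.
Hole 2 (subtracted): ⌀0.4, A = 0.1257 in², x = 4.4 in, Ī = 0.001257 in⁴.
Hole 3 (subtracted): ⌀0.4, A = 0.1257 in², x = 6.6 in, Ī = 0.001257 in⁴.
By symmetry the centroid is at mid-width, x̄ = 4.4 in.
Transfer each piece to the vertical centroidal axis using Ī + A·d² with d = x − 4.4:
  plate: d = 0 in → contributes +45.43 in⁴
  hole 1: d = -2.2 in → contributes −0.6095 in⁴
  hole 2: d = 0 in → contributes −0.001257 in⁴
  hole 3: d = 2.2 in → contributes −0.6095 in⁴
Total I = 44.21 in⁴.

Iy ≈ 44 in⁴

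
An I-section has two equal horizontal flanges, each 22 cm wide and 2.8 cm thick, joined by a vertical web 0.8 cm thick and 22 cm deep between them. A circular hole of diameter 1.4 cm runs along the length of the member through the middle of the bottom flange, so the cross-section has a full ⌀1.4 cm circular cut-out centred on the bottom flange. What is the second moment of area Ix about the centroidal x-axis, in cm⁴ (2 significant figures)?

Treat the section as a set of non-overlapping primitives; coordinates are from the bounding-box lower-left.
Bottom flange: 22 × 2.8, A = 61.6 cm², y = 1.4 cm, Ī = 40.25 cm⁴.
Web: 0.8 × 22, A = 17.6 cm², y = 13.8 cm, Ī = 709.9 cm⁴.
Top flange: 22 × 2.8, A = 61.6 cm², y = 26.2 cm, Ī = 40.25 cm⁴.
Hole (subtracted): ⌀1.4, A = 1.539 cm², y = 1.4 cm, Ī = 0.1886 cm⁴.
Centroid: ȳ = ΣA·y / ΣA = 13.94 cm.
Transfer each piece to the centroidal x-axis using Ī + A·d² with d = y − 13.94:
  bottom flange: d = -12.54 cm → contributes +9 722 cm⁴
  web: d = -0.1371 cm → contributes +710.2 cm⁴
  top flange: d = 12.26 cm → contributes +9 304 cm⁴
  hole: d = -12.54 cm → contributes −242.1 cm⁴
Total I = 19 494 cm⁴.

Ix ≈ 1.9 × 10⁴ cm⁴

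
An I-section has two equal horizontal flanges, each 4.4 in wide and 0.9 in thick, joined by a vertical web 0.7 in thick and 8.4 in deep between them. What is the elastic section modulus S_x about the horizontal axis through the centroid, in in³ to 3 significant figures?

S_x ≈ 40.5 in³

Split into non-overlapping primitives; take the origin at the lower-left of the bounding box.
Bottom flange: 4.4 × 0.9, A = 3.96 in², y = 0.45 in, Ī = 0.2673 in⁴.
Web: 0.7 × 8.4, A = 5.88 in², y = 5.1 in, Ī = 34.574 in⁴.
Top flange: 4.4 × 0.9, A = 3.96 in², y = 9.75 in, Ī = 0.2673 in⁴.
By symmetry the centroid is at mid-height, ȳ = 5.1 in.
Transfer each piece to the horizontal axis through the centroid using Ī + A·d² with d = y − 5.1:
  bottom flange: d = -4.65 in → contributes +85.892 in⁴
  web: d = 0 in → contributes +34.574 in⁴
  top flange: d = 4.65 in → contributes +85.892 in⁴
Total I = 206.36 in⁴.
Extreme fibre distance c = 5.1 in; S = I/c = 40.463 in³.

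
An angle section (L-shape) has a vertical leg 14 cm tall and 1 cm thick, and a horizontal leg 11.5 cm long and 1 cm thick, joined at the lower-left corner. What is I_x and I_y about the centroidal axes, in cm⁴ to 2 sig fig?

Break the section into simple shapes (no overlaps), measuring from the bottom-left corner of the bounding box.
Vertical leg: 1 × 14, A = 14 cm², y = 7 cm, Ī = 228.7 cm⁴.
Horizontal leg (remainder): 10.5 × 1, A = 10.5 cm², y = 0.5 cm, Ī = 0.875 cm⁴.
Centroid: ȳ = ΣA·y / ΣA = 4.214 cm.
Transfer each piece to the centroidal x-axis using Ī + A·d² with d = y − 4.214:
  vertical leg: d = 2.786 cm → contributes +337.3 cm⁴
  horizontal leg (remainder): d = -3.714 cm → contributes +145.7 cm⁴
Total I = 483 cm⁴.
For the y-axis: x̄ = 2.964 cm.
Repeating about the centroidal y-axis gives I_y = 296 cm⁴.

I_x ≈ 480 cm⁴, I_y ≈ 300 cm⁴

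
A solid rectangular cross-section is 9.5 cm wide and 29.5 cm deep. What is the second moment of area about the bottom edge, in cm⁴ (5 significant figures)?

The section: 9.5 × 29.5, A = 280.25 cm², y = 14.75 cm, Ī = 20323.96 cm⁴.
Transfer it to the bottom edge using Ī + A·d² with d = y − 0:
  the section: d = 14.75 cm → contributes +81295.85 cm⁴
Total I = 81295.85 cm⁴.

I_base ≈ 8.1296 × 10⁴ cm⁴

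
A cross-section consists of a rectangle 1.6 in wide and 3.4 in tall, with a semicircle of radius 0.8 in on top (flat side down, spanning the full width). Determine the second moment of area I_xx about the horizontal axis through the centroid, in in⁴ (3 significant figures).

I_xx ≈ 8.82 in⁴

Treat the section as a set of non-overlapping primitives; coordinates are from the bounding-box lower-left.
Rectangular body: 1.6 × 3.4, A = 5.44 in², y = 1.7 in, Ī = 5.2405 in⁴.
Semicircular cap: semicircle r = 0.8, A = 1.0053 in², y = 3.7395 in, Ī = 0.044956 in⁴.
Centroid: ȳ = ΣA·y / ΣA = 2.0181 in.
Transfer each piece to the horizontal axis through the centroid using Ī + A·d² with d = y − 2.0181:
  rectangular body: d = -0.31812 in → contributes +5.7911 in⁴
  semicircular cap: d = 1.7214 in → contributes +3.024 in⁴
Total I = 8.815 in⁴.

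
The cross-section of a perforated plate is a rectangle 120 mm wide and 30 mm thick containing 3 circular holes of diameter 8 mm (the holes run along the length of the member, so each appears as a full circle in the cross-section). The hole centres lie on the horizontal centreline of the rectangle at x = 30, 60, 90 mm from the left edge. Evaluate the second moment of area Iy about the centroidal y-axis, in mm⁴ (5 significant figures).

Iy ≈ 4.2289 × 10⁶ mm⁴

Split into non-overlapping primitives; take the origin at the lower-left of the bounding box.
Plate: 120 × 30, A = 3 600 mm², x = 60 mm, Ī = 4 320 000 mm⁴.
Hole 1 (subtracted): ⌀8, A = 50.26548 mm², x = 30 mm, Ī = 201.0619 mm⁴.
Hole 2 (subtracted): ⌀8, A = 50.26548 mm², x = 60 mm, Ī = 201.0619 mm⁴.
Hole 3 (subtracted): ⌀8, A = 50.26548 mm², x = 90 mm, Ī = 201.0619 mm⁴.
By symmetry the centroid is at mid-width, x̄ = 60 mm.
Transfer each piece to the centroidal y-axis using Ī + A·d² with d = x − 60:
  plate: d = 0 mm → contributes +4 320 000 mm⁴
  hole 1: d = -30 mm → contributes −45 440 mm⁴
  hole 2: d = 0 mm → contributes −201.0619 mm⁴
  hole 3: d = 30 mm → contributes −45 440 mm⁴
Total I = 4 228 919 mm⁴.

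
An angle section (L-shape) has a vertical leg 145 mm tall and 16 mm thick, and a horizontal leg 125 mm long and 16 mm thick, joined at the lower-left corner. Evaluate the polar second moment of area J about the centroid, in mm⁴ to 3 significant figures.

Decompose the section into non-overlapping parts with the origin at the bottom-left of its bounding rectangle.
Vertical leg: 16 × 145, A = 2 320 mm², y = 72.5 mm, Ī = 4 064 833 mm⁴.
Horizontal leg (remainder): 109 × 16, A = 1 744 mm², y = 8 mm, Ī = 37 205 mm⁴.
Centroid: ȳ = ΣA·y / ΣA = 44.821 mm.
Transfer each piece to the centroidal x-axis using Ī + A·d² with d = y − 44.821:
  vertical leg: d = 27.679 mm → contributes +5 842 265 mm⁴
  horizontal leg (remainder): d = -36.821 mm → contributes +2 401 679 mm⁴
Total I = 8 243 944 mm⁴.
For the y-axis: x̄ = 34.821 mm.
Repeating about the centroidal y-axis gives I_y = 5 665 224 mm⁴.
Polar second moment: J = I_x + I_y = 13 909 169 mm⁴.

J ≈ 1.39 × 10⁷ mm⁴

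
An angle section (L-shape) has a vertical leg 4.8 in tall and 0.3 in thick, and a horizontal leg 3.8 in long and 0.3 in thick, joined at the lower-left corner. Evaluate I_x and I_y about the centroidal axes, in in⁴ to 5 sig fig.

I_x ≈ 5.8468 in⁴, I_y ≈ 3.2748 in⁴

Treat the section as a set of non-overlapping primitives; coordinates are from the bounding-box lower-left.
Vertical leg: 0.3 × 4.8, A = 1.44 in², y = 2.4 in, Ī = 2.7648 in⁴.
Horizontal leg (remainder): 3.5 × 0.3, A = 1.05 in², y = 0.15 in, Ī = 0.007875 in⁴.
Centroid: ȳ = ΣA·y / ΣA = 1.451205 in.
Transfer each piece to the centroidal x-axis using Ī + A·d² with d = y − 1.451205:
  vertical leg: d = 0.9487952 in → contributes +4.061106 in⁴
  horizontal leg (remainder): d = -1.301205 in → contributes +1.785666 in⁴
Total I = 5.846771 in⁴.
For the y-axis: x̄ = 0.9512048 in.
Repeating about the centroidal y-axis gives I_y = 3.274771 in⁴.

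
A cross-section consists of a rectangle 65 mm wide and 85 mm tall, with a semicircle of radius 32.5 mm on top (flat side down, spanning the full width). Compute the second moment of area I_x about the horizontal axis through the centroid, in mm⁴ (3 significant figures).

I_x ≈ 7.49 × 10⁶ mm⁴

Split into non-overlapping primitives; take the origin at the lower-left of the bounding box.
Rectangular body: 65 × 85, A = 5 525 mm², y = 42.5 mm, Ī = 3 326 510 mm⁴.
Semicircular cap: semicircle r = 32.5, A = 1659.2 mm², y = 98.793 mm, Ī = 122 452 mm⁴.
Centroid: ȳ = ΣA·y / ΣA = 55.501 mm.
Transfer each piece to the horizontal axis through the centroid using Ī + A·d² with d = y − 55.501:
  rectangular body: d = -13.001 mm → contributes +4 260 344 mm⁴
  semicircular cap: d = 43.293 mm → contributes +3 232 129 mm⁴
Total I = 7 492 474 mm⁴.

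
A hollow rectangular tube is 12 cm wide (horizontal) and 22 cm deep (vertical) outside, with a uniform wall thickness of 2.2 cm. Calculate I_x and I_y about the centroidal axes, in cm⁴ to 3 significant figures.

Split into non-overlapping primitives; take the origin at the lower-left of the bounding box.
Outer rectangle: 12 × 22, A = 264 cm², y = 11 cm, Ī = 10 648 cm⁴.
Inner void (subtracted): 7.6 × 17.6, A = 133.76 cm², y = 11 cm, Ī = 3452.8 cm⁴.
By symmetry the centroid is at mid-height, ȳ = 11 cm.
All pieces are centred on the centroidal x-axis, so I = ΣĪ (holes subtracted) = 7195.2 cm⁴.
Repeating about the centroidal y-axis gives I_y = 2524.2 cm⁴.

I_x ≈ 7200 cm⁴, I_y ≈ 2520 cm⁴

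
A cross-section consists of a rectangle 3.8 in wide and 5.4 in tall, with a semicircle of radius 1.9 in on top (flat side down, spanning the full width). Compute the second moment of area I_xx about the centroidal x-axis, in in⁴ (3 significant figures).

I_xx ≈ 106 in⁴

Split into non-overlapping primitives; take the origin at the lower-left of the bounding box.
Rectangular body: 3.8 × 5.4, A = 20.52 in², y = 2.7 in, Ī = 49.864 in⁴.
Semicircular cap: semicircle r = 1.9, A = 5.6706 in², y = 6.2064 in, Ī = 1.4304 in⁴.
Centroid: ȳ = ΣA·y / ΣA = 3.4592 in.
Transfer each piece to the centroidal x-axis using Ī + A·d² with d = y − 3.4592:
  rectangular body: d = -0.75917 in → contributes +61.69 in⁴
  semicircular cap: d = 2.7472 in → contributes +44.227 in⁴
Total I = 105.92 in⁴.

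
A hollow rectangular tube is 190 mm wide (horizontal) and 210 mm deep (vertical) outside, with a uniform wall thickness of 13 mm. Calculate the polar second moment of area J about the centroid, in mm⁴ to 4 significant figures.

Treat the section as a set of non-overlapping primitives; coordinates are from the bounding-box lower-left.
Outer rectangle: 190 × 210, A = 39 900 mm², y = 105 mm, Ī = 146 632 500 mm⁴.
Inner void (subtracted): 164 × 184, A = 30 176 mm², y = 105 mm, Ī = 85 136 555 mm⁴.
By symmetry the centroid is at mid-height, ȳ = 105 mm.
All pieces are centred on the centroidal x-axis, so I = ΣĪ (holes subtracted) = 61 495 945 mm⁴.
Repeating about the centroidal y-axis gives I_y = 52 398 025 mm⁴.
Polar second moment: J = I_x + I_y = 113 893 971 mm⁴.

J ≈ 1.139 × 10⁸ mm⁴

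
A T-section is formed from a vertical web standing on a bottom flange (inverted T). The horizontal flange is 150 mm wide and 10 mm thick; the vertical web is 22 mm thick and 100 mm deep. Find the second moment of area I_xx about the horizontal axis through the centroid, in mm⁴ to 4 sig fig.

I_xx ≈ 4.544 × 10⁶ mm⁴

Break the section into simple shapes (no overlaps), measuring from the bottom-left corner of the bounding box.
Flange: 150 × 10, A = 1 500 mm², y = 5 mm, Ī = 12 500 mm⁴.
Web: 22 × 100, A = 2 200 mm², y = 60 mm, Ī = 1 833 333 mm⁴.
Centroid: ȳ = ΣA·y / ΣA = 37.7027 mm.
Transfer each piece to the horizontal axis through the centroid using Ī + A·d² with d = y − 37.7027:
  flange: d = -32.7027 mm → contributes +1 616 700 mm⁴
  web: d = 22.2973 mm → contributes +2 927 106 mm⁴
Total I = 4 543 806 mm⁴.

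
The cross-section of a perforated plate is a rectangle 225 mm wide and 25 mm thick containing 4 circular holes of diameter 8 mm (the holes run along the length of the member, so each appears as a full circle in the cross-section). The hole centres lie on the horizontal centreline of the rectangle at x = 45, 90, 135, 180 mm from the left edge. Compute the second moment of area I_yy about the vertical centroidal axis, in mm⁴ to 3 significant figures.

I_yy ≈ 2.32 × 10⁷ mm⁴

Treat the section as a set of non-overlapping primitives; coordinates are from the bounding-box lower-left.
Plate: 225 × 25, A = 5 625 mm², x = 112.5 mm, Ī = 23 730 469 mm⁴.
Hole 1 (subtracted): ⌀8, A = 50.265 mm², x = 45 mm, Ī = 201.06 mm⁴.
Hole 2 (subtracted): ⌀8, A = 50.265 mm², x = 90 mm, Ī = 201.06 mm⁴.
Hole 3 (subtracted): ⌀8, A = 50.265 mm², x = 135 mm, Ī = 201.06 mm⁴.
Hole 4 (subtracted): ⌀8, A = 50.265 mm², x = 180 mm, Ī = 201.06 mm⁴.
By symmetry the centroid is at mid-width, x̄ = 112.5 mm.
Transfer each piece to the vertical centroidal axis using Ī + A·d² with d = x − 112.5:
  plate: d = 0 mm → contributes +23 730 469 mm⁴
  hole 1: d = -67.5 mm → contributes −229 223 mm⁴
  hole 2: d = -22.5 mm → contributes −25 648 mm⁴
  hole 3: d = 22.5 mm → contributes −25 648 mm⁴
  hole 4: d = 67.5 mm → contributes −229 223 mm⁴
Total I = 23 220 726 mm⁴.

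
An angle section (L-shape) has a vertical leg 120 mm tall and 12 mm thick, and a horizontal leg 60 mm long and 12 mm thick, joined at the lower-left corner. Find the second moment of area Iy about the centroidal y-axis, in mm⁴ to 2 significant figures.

Iy ≈ 5.0 × 10⁵ mm⁴

Decompose the section into non-overlapping parts with the origin at the bottom-left of its bounding rectangle.
Vertical leg: 12 × 120, A = 1 440 mm², x = 6 mm, Ī = 17 280 mm⁴.
Horizontal leg (remainder): 48 × 12, A = 576 mm², x = 36 mm, Ī = 110 592 mm⁴.
Centroid: x̄ = ΣA·x / ΣA = 14.57 mm.
Transfer each piece to the centroidal y-axis using Ī + A·d² with d = x − 14.57:
  vertical leg: d = -8.571 mm → contributes +123 076 mm⁴
  horizontal leg (remainder): d = 21.43 mm → contributes +375 082 mm⁴
Total I = 498 158 mm⁴.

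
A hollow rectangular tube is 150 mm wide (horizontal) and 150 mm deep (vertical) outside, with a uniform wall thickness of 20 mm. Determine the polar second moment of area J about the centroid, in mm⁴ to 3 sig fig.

J ≈ 6.00 × 10⁷ mm⁴

Split into non-overlapping primitives; take the origin at the lower-left of the bounding box.
Outer rectangle: 150 × 150, A = 22 500 mm², y = 75 mm, Ī = 42 187 500 mm⁴.
Inner void (subtracted): 110 × 110, A = 12 100 mm², y = 75 mm, Ī = 12 200 833 mm⁴.
By symmetry the centroid is at mid-height, ȳ = 75 mm.
All pieces are centred on the centroidal x-axis, so I = ΣĪ (holes subtracted) = 29 986 667 mm⁴.
Repeating about the centroidal y-axis gives I_y = 29 986 667 mm⁴.
Polar second moment: J = I_x + I_y = 59 973 333 mm⁴.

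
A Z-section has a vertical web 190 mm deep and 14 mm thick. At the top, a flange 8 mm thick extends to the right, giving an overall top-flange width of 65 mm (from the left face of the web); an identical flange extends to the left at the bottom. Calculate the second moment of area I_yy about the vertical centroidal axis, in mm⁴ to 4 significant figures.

Break the section into simple shapes (no overlaps), measuring from the bottom-left corner of the bounding box.
Web: 14 × 190, A = 2 660 mm², x = 58 mm, Ī = 43446.7 mm⁴.
Top flange (beyond web): 51 × 8, A = 408 mm², x = 90.5 mm, Ī = 88 434 mm⁴.
Bottom flange (beyond web): 51 × 8, A = 408 mm², x = 25.5 mm, Ī = 88 434 mm⁴.
Centroid: x̄ = ΣA·x / ΣA = 58 mm.
Transfer each piece to the vertical centroidal axis using Ī + A·d² with d = x − 58:
  web: d = 0 mm → contributes +43446.7 mm⁴
  top flange (beyond web): d = 32.5 mm → contributes +519 384 mm⁴
  bottom flange (beyond web): d = -32.5 mm → contributes +519 384 mm⁴
Total I = 1 082 215 mm⁴.

I_yy ≈ 1.082 × 10⁶ mm⁴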